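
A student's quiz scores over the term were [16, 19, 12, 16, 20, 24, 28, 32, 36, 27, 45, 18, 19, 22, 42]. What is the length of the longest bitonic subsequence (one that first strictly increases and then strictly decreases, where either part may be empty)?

9

inc[i] = longest strictly increasing subsequence ending at i; dec[i] = longest strictly decreasing subsequence starting at i:
i:      1  2  3  4  5  6  7  8  9 10 11 12 13 14 15
a[i]:  16 19 12 16 20 24 28 32 36 27 45 18 19 22 42
inc:    1  2  1  2  3  4  5  6  7  5  8  3  4  5  8
dec:    2  2  1  1  2  2  3  3  3  2  2  1  1  1  1
Best peak at i=9 (value 36): inc=7, dec=3, length 7+3−1 = 9.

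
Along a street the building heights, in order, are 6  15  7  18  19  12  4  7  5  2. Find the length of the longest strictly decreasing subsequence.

5

Let dp[i] be the longest strictly decreasing subsequence ending at i:
i:      1  2  3  4  5  6  7  8  9 10
a[i]:   6 15  7 18 19 12  4  7  5  2
dp:     1  1  2  1  1  2  3  3  4  5
Maximum is 5.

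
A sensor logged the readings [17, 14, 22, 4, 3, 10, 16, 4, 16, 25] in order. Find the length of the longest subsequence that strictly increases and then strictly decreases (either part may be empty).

4

inc[i] = longest strictly increasing subsequence ending at i; dec[i] = longest strictly decreasing subsequence starting at i:
i:      1  2  3  4  5  6  7  8  9 10
a[i]:  17 14 22  4  3 10 16  4 16 25
inc:    1  1  2  1  1  2  3  2  3  4
dec:    4  3  3  2  1  2  2  1  1  1
Best peak at i=1 (value 17): inc=1, dec=4, length 1+4−1 = 4.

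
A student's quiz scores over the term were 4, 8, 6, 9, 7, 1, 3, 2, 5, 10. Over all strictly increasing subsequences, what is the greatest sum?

31

Let S[i] be the best sum of a strictly increasing subsequence ending at i:
i:      1  2  3  4  5  6  7  8  9 10
a[i]:   4  8  6  9  7  1  3  2  5 10
S:      4 12 10 21 17  1  4  3  9 31
Maximum is 31 (e.g. 4 + 8 + 9 + 10).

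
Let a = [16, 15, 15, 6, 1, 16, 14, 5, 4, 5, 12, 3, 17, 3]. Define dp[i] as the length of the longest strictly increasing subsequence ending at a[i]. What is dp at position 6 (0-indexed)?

2

dp[i] = 1 + max{dp[j] : j<i, a[j]<a[i]} (or 1 if no such j):
i:      0  1  2  3  4  5  6  7  8  9 10 11 12 13
a[i]:  16 15 15  6  1 16 14  5  4  5 12  3 17  3
dp:     1  1  1  1  1  2  2  2  2  3  4  2  5  2
At index 6 the value is 2.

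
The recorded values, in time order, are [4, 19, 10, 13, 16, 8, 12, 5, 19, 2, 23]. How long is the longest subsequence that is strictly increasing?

6

Track the smallest tail for each achievable length (strict):
4 → extends → [4]
19 → extends → [4, 19]
10 → replaces 19 → [4, 10]
13 → extends → [4, 10, 13]
16 → extends → [4, 10, 13, 16]
8 → replaces 10 → [4, 8, 13, 16]
12 → replaces 13 → [4, 8, 12, 16]
5 → replaces 8 → [4, 5, 12, 16]
19 → extends → [4, 5, 12, 16, 19]
2 → replaces 4 → [2, 5, 12, 16, 19]
23 → extends → [2, 5, 12, 16, 19, 23]
Six tails, so the longest strictly increasing subsequence has length 6 (e.g. 4, 10, 13, 16, 19, 23).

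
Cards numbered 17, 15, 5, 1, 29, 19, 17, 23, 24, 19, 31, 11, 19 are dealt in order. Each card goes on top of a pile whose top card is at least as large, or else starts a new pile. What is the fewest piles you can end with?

5

The minimum number of non-increasing subsequences covering a sequence equals the length of its longest strictly increasing subsequence.
LIS length is 5 (e.g. 17, 19, 23, 24, 31), so 5 piles are needed.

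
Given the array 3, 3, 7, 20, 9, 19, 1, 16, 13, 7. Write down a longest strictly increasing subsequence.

3, 7, 9, 19

Patience tails give the LIS length; then backtrack through the dp parents:
3 → extends → [3]
3 → already a tail → [3]
7 → extends → [3, 7]
20 → extends → [3, 7, 20]
9 → replaces 20 → [3, 7, 9]
19 → extends → [3, 7, 9, 19]
1 → replaces 3 → [1, 7, 9, 19]
16 → replaces 19 → [1, 7, 9, 16]
13 → replaces 16 → [1, 7, 9, 13]
7 → already a tail → [1, 7, 9, 13]
Length 4; one witness is 3, 7, 9, 19.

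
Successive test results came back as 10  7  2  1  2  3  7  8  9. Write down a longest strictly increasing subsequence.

1, 2, 3, 7, 8, 9

Patience tails give the LIS length; then backtrack through the dp parents:
10 → extends → [10]
7 → replaces 10 → [7]
2 → replaces 7 → [2]
1 → replaces 2 → [1]
2 → extends → [1, 2]
3 → extends → [1, 2, 3]
7 → extends → [1, 2, 3, 7]
8 → extends → [1, 2, 3, 7, 8]
9 → extends → [1, 2, 3, 7, 8, 9]
Length 6; one witness is 1, 2, 3, 7, 8, 9.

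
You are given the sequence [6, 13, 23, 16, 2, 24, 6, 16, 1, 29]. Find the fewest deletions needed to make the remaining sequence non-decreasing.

5

Fewest deletions = n − (longest non-decreasing subsequence).
i:      1  2  3  4  5  6  7  8  9 10
a[i]:   6 13 23 16  2 24  6 16  1 29
dp:     1  2  3  3  1  4  2  4  1  5
max dp = 5, so deletions = 10 − 5 = 5.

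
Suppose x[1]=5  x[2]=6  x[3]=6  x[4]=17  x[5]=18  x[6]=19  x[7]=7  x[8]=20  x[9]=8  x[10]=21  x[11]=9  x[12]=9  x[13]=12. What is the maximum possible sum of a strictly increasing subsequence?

Let S[i] be the best sum of a strictly increasing subsequence ending at i:
i:       1   2   3   4   5   6   7   8   9  10  11  12  13
x[i]:    5   6   6  17  18  19   7  20   8  21   9   9  12
S:       5  11  11  28  46  65  18  85  26 106  35  35  47
Maximum is 106 (e.g. 5 + 6 + 17 + 18 + 19 + 20 + 21).

106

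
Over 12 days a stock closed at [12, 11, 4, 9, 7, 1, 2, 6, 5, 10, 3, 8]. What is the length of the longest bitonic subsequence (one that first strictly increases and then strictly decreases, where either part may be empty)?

7

inc[i] = longest strictly increasing subsequence ending at i; dec[i] = longest strictly decreasing subsequence starting at i:
i:      1  2  3  4  5  6  7  8  9 10 11 12
a[i]:  12 11  4  9  7  1  2  6  5 10  3  8
inc:    1  1  1  2  2  1  2  3  3  4  3  4
dec:    7  6  2  5  4  1  1  3  2  2  1  1
Best peak at i=1 (value 12): inc=1, dec=7, length 1+7−1 = 7.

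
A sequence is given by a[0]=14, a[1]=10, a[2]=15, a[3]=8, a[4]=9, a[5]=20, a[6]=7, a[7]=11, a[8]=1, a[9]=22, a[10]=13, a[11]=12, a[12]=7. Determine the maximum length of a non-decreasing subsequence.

Track the smallest tail for each achievable length (allowing ties):
14 → extends → [14]
10 → replaces 14 → [10]
15 → extends → [10, 15]
8 → replaces 10 → [8, 15]
9 → replaces 15 → [8, 9]
20 → extends → [8, 9, 20]
7 → replaces 8 → [7, 9, 20]
11 → replaces 20 → [7, 9, 11]
1 → replaces 7 → [1, 9, 11]
22 → extends → [1, 9, 11, 22]
13 → replaces 22 → [1, 9, 11, 13]
12 → replaces 13 → [1, 9, 11, 12]
7 → replaces 9 → [1, 7, 11, 12]
Four tails, so the longest non-decreasing subsequence has length 4 (e.g. 14, 15, 20, 22).

4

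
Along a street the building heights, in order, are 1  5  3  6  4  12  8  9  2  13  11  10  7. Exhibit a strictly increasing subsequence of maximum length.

1, 5, 6, 8, 9, 13

Patience tails give the LIS length; then backtrack through the dp parents:
1 → extends → [1]
5 → extends → [1, 5]
3 → replaces 5 → [1, 3]
6 → extends → [1, 3, 6]
4 → replaces 6 → [1, 3, 4]
12 → extends → [1, 3, 4, 12]
8 → replaces 12 → [1, 3, 4, 8]
9 → extends → [1, 3, 4, 8, 9]
2 → replaces 3 → [1, 2, 4, 8, 9]
13 → extends → [1, 2, 4, 8, 9, 13]
11 → replaces 13 → [1, 2, 4, 8, 9, 11]
10 → replaces 11 → [1, 2, 4, 8, 9, 10]
7 → replaces 8 → [1, 2, 4, 7, 9, 10]
Length 6; one witness is 1, 5, 6, 8, 9, 13.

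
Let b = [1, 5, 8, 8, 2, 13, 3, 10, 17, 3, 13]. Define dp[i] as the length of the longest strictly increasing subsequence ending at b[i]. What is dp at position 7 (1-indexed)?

3

dp[i] = 1 + max{dp[j] : j<i, b[j]<b[i]} (or 1 if no such j):
i:      1  2  3  4  5  6  7  8  9 10 11
b[i]:   1  5  8  8  2 13  3 10 17  3 13
dp:     1  2  3  3  2  4  3  4  5  3  5
At index 7 the value is 3.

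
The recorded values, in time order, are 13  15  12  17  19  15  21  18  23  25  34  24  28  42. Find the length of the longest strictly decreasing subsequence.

2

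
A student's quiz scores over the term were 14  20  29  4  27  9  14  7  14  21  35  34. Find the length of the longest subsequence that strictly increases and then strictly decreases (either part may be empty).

inc[i] = longest strictly increasing subsequence ending at i; dec[i] = longest strictly decreasing subsequence starting at i:
i:      1  2  3  4  5  6  7  8  9 10 11 12
a[i]:  14 20 29  4 27  9 14  7 14 21 35 34
inc:    1  2  3  1  3  2  3  2  3  4  5  5
dec:    3  3  4  1  3  2  2  1  1  1  2  1
Best peak at i=3 (value 29): inc=3, dec=4, length 3+4−1 = 6.

6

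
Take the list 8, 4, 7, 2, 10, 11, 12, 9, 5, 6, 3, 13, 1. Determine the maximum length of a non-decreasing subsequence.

6

Track the smallest tail for each achievable length (allowing ties):
8 → extends → [8]
4 → replaces 8 → [4]
7 → extends → [4, 7]
2 → replaces 4 → [2, 7]
10 → extends → [2, 7, 10]
11 → extends → [2, 7, 10, 11]
12 → extends → [2, 7, 10, 11, 12]
9 → replaces 10 → [2, 7, 9, 11, 12]
5 → replaces 7 → [2, 5, 9, 11, 12]
6 → replaces 9 → [2, 5, 6, 11, 12]
3 → replaces 5 → [2, 3, 6, 11, 12]
13 → extends → [2, 3, 6, 11, 12, 13]
1 → replaces 2 → [1, 3, 6, 11, 12, 13]
Six tails, so the longest non-decreasing subsequence has length 6 (e.g. 4, 7, 10, 11, 12, 13).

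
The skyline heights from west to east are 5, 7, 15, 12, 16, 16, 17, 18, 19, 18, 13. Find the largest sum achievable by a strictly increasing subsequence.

Let S[i] be the best sum of a strictly increasing subsequence ending at i:
i:      1  2  3  4  5  6  7  8  9 10 11
a[i]:   5  7 15 12 16 16 17 18 19 18 13
S:      5 12 27 24 43 43 60 78 97 78 37
Maximum is 97 (e.g. 5 + 7 + 15 + 16 + 17 + 18 + 19).

97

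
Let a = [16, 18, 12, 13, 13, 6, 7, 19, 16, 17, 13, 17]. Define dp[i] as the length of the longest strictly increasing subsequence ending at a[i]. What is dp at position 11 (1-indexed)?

dp[i] = 1 + max{dp[j] : j<i, a[j]<a[i]} (or 1 if no such j):
i:      1  2  3  4  5  6  7  8  9 10 11 12
a[i]:  16 18 12 13 13  6  7 19 16 17 13 17
dp:     1  2  1  2  2  1  2  3  3  4  3  4
At index 11 the value is 3.

3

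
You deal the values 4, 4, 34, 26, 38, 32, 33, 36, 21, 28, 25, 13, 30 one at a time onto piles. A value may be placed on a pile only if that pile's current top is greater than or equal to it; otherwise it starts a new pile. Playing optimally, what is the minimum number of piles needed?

5

Place each on the leftmost legal pile:
4 → new pile 1 (tops now [4])
4 → pile 1 (tops now [4])
34 → new pile 2 (tops now [4, 34])
26 → pile 2 (tops now [4, 26])
38 → new pile 3 (tops now [4, 26, 38])
32 → pile 3 (tops now [4, 26, 32])
33 → new pile 4 (tops now [4, 26, 32, 33])
36 → new pile 5 (tops now [4, 26, 32, 33, 36])
21 → pile 2 (tops now [4, 21, 32, 33, 36])
28 → pile 3 (tops now [4, 21, 28, 33, 36])
25 → pile 3 (tops now [4, 21, 25, 33, 36])
13 → pile 2 (tops now [4, 13, 25, 33, 36])
30 → pile 4 (tops now [4, 13, 25, 30, 36])
Five piles.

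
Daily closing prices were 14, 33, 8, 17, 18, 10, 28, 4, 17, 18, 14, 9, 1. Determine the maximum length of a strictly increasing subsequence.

Let dp[i] be the length of the longest such subsequence ending at index i:
i:      1  2  3  4  5  6  7  8  9 10 11 12 13
a[i]:  14 33  8 17 18 10 28  4 17 18 14  9  1
dp:     1  2  1  2  3  2  4  1  3  4  3  2  1
Maximum dp value is 4.

4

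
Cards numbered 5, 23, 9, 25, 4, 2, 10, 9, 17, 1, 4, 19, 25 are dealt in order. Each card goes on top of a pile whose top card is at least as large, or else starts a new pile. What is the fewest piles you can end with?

The minimum number of non-increasing subsequences covering a sequence equals the length of its longest strictly increasing subsequence.
LIS length is 6 (e.g. 5, 9, 10, 17, 19, 25), so 6 piles are needed.

6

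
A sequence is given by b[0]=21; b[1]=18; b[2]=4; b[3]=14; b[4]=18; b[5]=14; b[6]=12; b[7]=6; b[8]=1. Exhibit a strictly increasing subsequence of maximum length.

4, 14, 18

Patience tails give the LIS length; then backtrack through the dp parents:
21 → extends → [21]
18 → replaces 21 → [18]
4 → replaces 18 → [4]
14 → extends → [4, 14]
18 → extends → [4, 14, 18]
14 → already a tail → [4, 14, 18]
12 → replaces 14 → [4, 12, 18]
6 → replaces 12 → [4, 6, 18]
1 → replaces 4 → [1, 6, 18]
Length 3; one witness is 4, 14, 18.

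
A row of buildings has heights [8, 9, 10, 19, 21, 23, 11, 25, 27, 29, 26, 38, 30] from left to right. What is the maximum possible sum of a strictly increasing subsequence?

Let S[i] be the best sum of a strictly increasing subsequence ending at i:
i:       1   2   3   4   5   6   7   8   9  10  11  12  13
a[i]:    8   9  10  19  21  23  11  25  27  29  26  38  30
S:       8  17  27  46  67  90  38 115 142 171 141 209 201
Maximum is 209 (e.g. 8 + 9 + 10 + 19 + 21 + 23 + 25 + 27 + 29 + 38).

209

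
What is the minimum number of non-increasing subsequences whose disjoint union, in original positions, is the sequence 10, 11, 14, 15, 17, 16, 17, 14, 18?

7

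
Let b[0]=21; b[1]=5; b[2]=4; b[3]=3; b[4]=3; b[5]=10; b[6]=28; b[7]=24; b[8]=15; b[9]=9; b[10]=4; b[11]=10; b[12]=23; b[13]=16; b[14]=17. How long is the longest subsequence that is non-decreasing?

6

Let dp[i] be the length of the longest such subsequence ending at index i:
i:      0  1  2  3  4  5  6  7  8  9 10 11 12 13 14
b[i]:  21  5  4  3  3 10 28 24 15  9  4 10 23 16 17
dp:     1  1  1  1  2  3  4  4  4  3  3  4  5  5  6
Maximum dp value is 6.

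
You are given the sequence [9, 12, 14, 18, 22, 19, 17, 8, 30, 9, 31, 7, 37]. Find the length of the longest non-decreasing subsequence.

8

Track the smallest tail for each achievable length (allowing ties):
9 → extends → [9]
12 → extends → [9, 12]
14 → extends → [9, 12, 14]
18 → extends → [9, 12, 14, 18]
22 → extends → [9, 12, 14, 18, 22]
19 → replaces 22 → [9, 12, 14, 18, 19]
17 → replaces 18 → [9, 12, 14, 17, 19]
8 → replaces 9 → [8, 12, 14, 17, 19]
30 → extends → [8, 12, 14, 17, 19, 30]
9 → replaces 12 → [8, 9, 14, 17, 19, 30]
31 → extends → [8, 9, 14, 17, 19, 30, 31]
7 → replaces 8 → [7, 9, 14, 17, 19, 30, 31]
37 → extends → [7, 9, 14, 17, 19, 30, 31, 37]
Eight tails, so the longest non-decreasing subsequence has length 8 (e.g. 9, 12, 14, 18, 22, 30, 31, 37).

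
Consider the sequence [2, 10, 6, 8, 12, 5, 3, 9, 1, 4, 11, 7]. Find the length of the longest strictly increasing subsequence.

Track the smallest tail for each achievable length (strict):
2 → extends → [2]
10 → extends → [2, 10]
6 → replaces 10 → [2, 6]
8 → extends → [2, 6, 8]
12 → extends → [2, 6, 8, 12]
5 → replaces 6 → [2, 5, 8, 12]
3 → replaces 5 → [2, 3, 8, 12]
9 → replaces 12 → [2, 3, 8, 9]
1 → replaces 2 → [1, 3, 8, 9]
4 → replaces 8 → [1, 3, 4, 9]
11 → extends → [1, 3, 4, 9, 11]
7 → replaces 9 → [1, 3, 4, 7, 11]
Five tails, so the longest strictly increasing subsequence has length 5 (e.g. 2, 6, 8, 9, 11).

5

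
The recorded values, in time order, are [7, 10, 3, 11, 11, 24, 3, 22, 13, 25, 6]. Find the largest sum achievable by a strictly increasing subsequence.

Let S[i] be the best sum of a strictly increasing subsequence ending at i:
i:      1  2  3  4  5  6  7  8  9 10 11
a[i]:   7 10  3 11 11 24  3 22 13 25  6
S:      7 17  3 28 28 52  3 50 41 77  9
Maximum is 77 (e.g. 7 + 10 + 11 + 24 + 25).

77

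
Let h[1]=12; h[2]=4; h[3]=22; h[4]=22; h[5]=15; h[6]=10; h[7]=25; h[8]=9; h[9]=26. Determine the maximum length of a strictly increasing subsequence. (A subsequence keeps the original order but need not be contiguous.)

4

Let dp[i] be the length of the longest such subsequence ending at index i:
i:      1  2  3  4  5  6  7  8  9
h[i]:  12  4 22 22 15 10 25  9 26
dp:     1  1  2  2  2  2  3  2  4
Maximum dp value is 4.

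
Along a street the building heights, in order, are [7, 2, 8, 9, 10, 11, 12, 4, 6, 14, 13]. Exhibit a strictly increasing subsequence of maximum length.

7, 8, 9, 10, 11, 12, 14

Patience tails give the LIS length; then backtrack through the dp parents:
7 → extends → [7]
2 → replaces 7 → [2]
8 → extends → [2, 8]
9 → extends → [2, 8, 9]
10 → extends → [2, 8, 9, 10]
11 → extends → [2, 8, 9, 10, 11]
12 → extends → [2, 8, 9, 10, 11, 12]
4 → replaces 8 → [2, 4, 9, 10, 11, 12]
6 → replaces 9 → [2, 4, 6, 10, 11, 12]
14 → extends → [2, 4, 6, 10, 11, 12, 14]
13 → replaces 14 → [2, 4, 6, 10, 11, 12, 13]
Length 7; one witness is 7, 8, 9, 10, 11, 12, 14.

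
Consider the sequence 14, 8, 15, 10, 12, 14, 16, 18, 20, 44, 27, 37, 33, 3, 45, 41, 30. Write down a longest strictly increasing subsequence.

Patience tails give the LIS length; then backtrack through the dp parents:
14 → extends → [14]
8 → replaces 14 → [8]
15 → extends → [8, 15]
10 → replaces 15 → [8, 10]
12 → extends → [8, 10, 12]
14 → extends → [8, 10, 12, 14]
16 → extends → [8, 10, 12, 14, 16]
18 → extends → [8, 10, 12, 14, 16, 18]
20 → extends → [8, 10, 12, 14, 16, 18, 20]
44 → extends → [8, 10, 12, 14, 16, 18, 20, 44]
27 → replaces 44 → [8, 10, 12, 14, 16, 18, 20, 27]
37 → extends → [8, 10, 12, 14, 16, 18, 20, 27, 37]
33 → replaces 37 → [8, 10, 12, 14, 16, 18, 20, 27, 33]
3 → replaces 8 → [3, 10, 12, 14, 16, 18, 20, 27, 33]
45 → extends → [3, 10, 12, 14, 16, 18, 20, 27, 33, 45]
41 → replaces 45 → [3, 10, 12, 14, 16, 18, 20, 27, 33, 41]
30 → replaces 33 → [3, 10, 12, 14, 16, 18, 20, 27, 30, 41]
Length 10; one witness is 8, 10, 12, 14, 16, 18, 20, 27, 37, 45.

8, 10, 12, 14, 16, 18, 20, 27, 37, 45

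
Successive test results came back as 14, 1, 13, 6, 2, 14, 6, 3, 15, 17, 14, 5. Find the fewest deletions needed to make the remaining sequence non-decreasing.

Fewest deletions = n − (longest non-decreasing subsequence).
Patience tails:
14 → extends → [14]
1 → replaces 14 → [1]
13 → extends → [1, 13]
6 → replaces 13 → [1, 6]
2 → replaces 6 → [1, 2]
14 → extends → [1, 2, 14]
6 → replaces 14 → [1, 2, 6]
3 → replaces 6 → [1, 2, 3]
15 → extends → [1, 2, 3, 15]
17 → extends → [1, 2, 3, 15, 17]
14 → replaces 15 → [1, 2, 3, 14, 17]
5 → replaces 14 → [1, 2, 3, 5, 17]
Longest non-decreasing subsequence has length 5, so deletions = 12 − 5 = 7.

7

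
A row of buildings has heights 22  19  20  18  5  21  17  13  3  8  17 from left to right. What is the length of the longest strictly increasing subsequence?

3

Track the smallest tail for each achievable length (strict):
22 → extends → [22]
19 → replaces 22 → [19]
20 → extends → [19, 20]
18 → replaces 19 → [18, 20]
5 → replaces 18 → [5, 20]
21 → extends → [5, 20, 21]
17 → replaces 20 → [5, 17, 21]
13 → replaces 17 → [5, 13, 21]
3 → replaces 5 → [3, 13, 21]
8 → replaces 13 → [3, 8, 21]
17 → replaces 21 → [3, 8, 17]
Three tails, so the longest strictly increasing subsequence has length 3 (e.g. 19, 20, 21).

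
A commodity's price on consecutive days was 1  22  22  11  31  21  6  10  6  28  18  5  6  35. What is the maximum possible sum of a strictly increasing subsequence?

96

Let S[i] be the best sum of a strictly increasing subsequence ending at i:
i:      1  2  3  4  5  6  7  8  9 10 11 12 13 14
a[i]:   1 22 22 11 31 21  6 10  6 28 18  5  6 35
S:      1 23 23 12 54 33  7 17  7 61 35  6 12 96
Maximum is 96 (e.g. 1 + 11 + 21 + 28 + 35).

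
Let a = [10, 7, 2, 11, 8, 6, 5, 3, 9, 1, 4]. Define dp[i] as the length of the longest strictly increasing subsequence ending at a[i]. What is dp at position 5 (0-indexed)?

dp[i] = 1 + max{dp[j] : j<i, a[j]<a[i]} (or 1 if no such j):
i:      0  1  2  3  4  5  6  7  8  9 10
a[i]:  10  7  2 11  8  6  5  3  9  1  4
dp:     1  1  1  2  2  2  2  2  3  1  3
At index 5 the value is 2.

2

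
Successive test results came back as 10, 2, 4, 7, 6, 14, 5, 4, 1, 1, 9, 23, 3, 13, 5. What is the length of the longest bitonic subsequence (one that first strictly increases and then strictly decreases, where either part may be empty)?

7

inc[i] = longest strictly increasing subsequence ending at i; dec[i] = longest strictly decreasing subsequence starting at i:
i:      1  2  3  4  5  6  7  8  9 10 11 12 13 14 15
a[i]:  10  2  4  7  6 14  5  4  1  1  9 23  3 13  5
inc:    1  1  2  3  3  4  3  2  1  1  4  5  2  5  3
dec:    6  2  2  5  4  4  3  2  1  1  2  3  1  2  1
Best peak at i=4 (value 7): inc=3, dec=5, length 3+5−1 = 7.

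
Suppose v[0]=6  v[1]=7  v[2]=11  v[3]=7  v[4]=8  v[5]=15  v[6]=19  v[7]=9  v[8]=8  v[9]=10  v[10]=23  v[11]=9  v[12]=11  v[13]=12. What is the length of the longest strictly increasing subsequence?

7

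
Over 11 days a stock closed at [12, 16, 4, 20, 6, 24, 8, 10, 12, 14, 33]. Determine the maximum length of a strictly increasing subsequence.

Let dp[i] be the length of the longest such subsequence ending at index i:
i:      1  2  3  4  5  6  7  8  9 10 11
a[i]:  12 16  4 20  6 24  8 10 12 14 33
dp:     1  2  1  3  2  4  3  4  5  6  7
Maximum dp value is 7.

7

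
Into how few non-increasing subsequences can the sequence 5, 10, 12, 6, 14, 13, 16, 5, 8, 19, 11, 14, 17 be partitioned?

6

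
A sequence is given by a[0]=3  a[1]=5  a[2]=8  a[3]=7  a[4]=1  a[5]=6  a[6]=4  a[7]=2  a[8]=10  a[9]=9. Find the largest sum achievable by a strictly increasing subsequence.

26

Let S[i] be the best sum of a strictly increasing subsequence ending at i:
i:      0  1  2  3  4  5  6  7  8  9
a[i]:   3  5  8  7  1  6  4  2 10  9
S:      3  8 16 15  1 14  7  3 26 25
Maximum is 26 (e.g. 3 + 5 + 8 + 10).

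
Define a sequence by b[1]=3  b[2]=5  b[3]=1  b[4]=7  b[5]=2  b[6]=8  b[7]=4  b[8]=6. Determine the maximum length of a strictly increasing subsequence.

4

Let dp[i] be the length of the longest such subsequence ending at index i:
i:     1 2 3 4 5 6 7 8
b[i]:  3 5 1 7 2 8 4 6
dp:    1 2 1 3 2 4 3 4
Maximum dp value is 4.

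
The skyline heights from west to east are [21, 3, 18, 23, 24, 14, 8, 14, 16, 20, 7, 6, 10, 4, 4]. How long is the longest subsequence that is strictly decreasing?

7

Negate each value so 'decreasing' becomes 'increasing', then run patience tails on the negated sequence:
-21 → extends → [-21]
-3 → extends → [-21, -3]
-18 → replaces -3 → [-21, -18]
-23 → replaces -21 → [-23, -18]
-24 → replaces -23 → [-24, -18]
-14 → extends → [-24, -18, -14]
-8 → extends → [-24, -18, -14, -8]
-14 → already a tail → [-24, -18, -14, -8]
-16 → replaces -14 → [-24, -18, -16, -8]
-20 → replaces -18 → [-24, -20, -16, -8]
-7 → extends → [-24, -20, -16, -8, -7]
-6 → extends → [-24, -20, -16, -8, -7, -6]
-10 → replaces -8 → [-24, -20, -16, -10, -7, -6]
-4 → extends → [-24, -20, -16, -10, -7, -6, -4]
-4 → already a tail → [-24, -20, -16, -10, -7, -6, -4]
Seven tails, so the longest strictly decreasing subsequence of the original has length 7.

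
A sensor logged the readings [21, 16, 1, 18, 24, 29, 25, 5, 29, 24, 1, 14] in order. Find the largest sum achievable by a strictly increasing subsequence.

112

Let S[i] be the best sum of a strictly increasing subsequence ending at i:
i:       1   2   3   4   5   6   7   8   9  10  11  12
a[i]:   21  16   1  18  24  29  25   5  29  24   1  14
S:      21  16   1  34  58  87  83   6 112  58   1  20
Maximum is 112 (e.g. 16 + 18 + 24 + 25 + 29).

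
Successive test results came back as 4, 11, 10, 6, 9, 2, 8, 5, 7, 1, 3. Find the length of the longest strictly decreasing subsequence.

6

Let dp[i] be the longest strictly decreasing subsequence ending at i:
i:      1  2  3  4  5  6  7  8  9 10 11
a[i]:   4 11 10  6  9  2  8  5  7  1  3
dp:     1  1  2  3  3  4  4  5  5  6  6
Maximum is 6.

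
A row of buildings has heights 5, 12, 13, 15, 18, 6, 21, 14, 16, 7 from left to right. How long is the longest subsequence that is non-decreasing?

6

Let dp[i] be the length of the longest such subsequence ending at index i:
i:      1  2  3  4  5  6  7  8  9 10
a[i]:   5 12 13 15 18  6 21 14 16  7
dp:     1  2  3  4  5  2  6  4  5  3
Maximum dp value is 6.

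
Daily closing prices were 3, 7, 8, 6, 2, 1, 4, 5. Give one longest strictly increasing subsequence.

3, 7, 8

Patience tails give the LIS length; then backtrack through the dp parents:
3 → extends → [3]
7 → extends → [3, 7]
8 → extends → [3, 7, 8]
6 → replaces 7 → [3, 6, 8]
2 → replaces 3 → [2, 6, 8]
1 → replaces 2 → [1, 6, 8]
4 → replaces 6 → [1, 4, 8]
5 → replaces 8 → [1, 4, 5]
Length 3; one witness is 3, 7, 8.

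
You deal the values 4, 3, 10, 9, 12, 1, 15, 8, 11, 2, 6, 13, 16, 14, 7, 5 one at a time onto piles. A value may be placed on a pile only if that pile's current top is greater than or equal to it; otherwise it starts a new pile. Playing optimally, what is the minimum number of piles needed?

5

Place each on the leftmost legal pile:
4 → new pile 1 (tops now [4])
3 → pile 1 (tops now [3])
10 → new pile 2 (tops now [3, 10])
9 → pile 2 (tops now [3, 9])
12 → new pile 3 (tops now [3, 9, 12])
1 → pile 1 (tops now [1, 9, 12])
15 → new pile 4 (tops now [1, 9, 12, 15])
8 → pile 2 (tops now [1, 8, 12, 15])
11 → pile 3 (tops now [1, 8, 11, 15])
2 → pile 2 (tops now [1, 2, 11, 15])
6 → pile 3 (tops now [1, 2, 6, 15])
13 → pile 4 (tops now [1, 2, 6, 13])
16 → new pile 5 (tops now [1, 2, 6, 13, 16])
14 → pile 5 (tops now [1, 2, 6, 13, 14])
7 → pile 4 (tops now [1, 2, 6, 7, 14])
5 → pile 3 (tops now [1, 2, 5, 7, 14])
Five piles.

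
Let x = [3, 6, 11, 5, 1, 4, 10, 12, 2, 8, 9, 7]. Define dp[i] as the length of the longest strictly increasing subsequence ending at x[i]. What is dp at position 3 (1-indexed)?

3

dp[i] = 1 + max{dp[j] : j<i, x[j]<x[i]} (or 1 if no such j):
i:      1  2  3  4  5  6  7  8  9 10 11 12
x[i]:   3  6 11  5  1  4 10 12  2  8  9  7
dp:     1  2  3  2  1  2  3  4  2  3  4  3
At index 3 the value is 3.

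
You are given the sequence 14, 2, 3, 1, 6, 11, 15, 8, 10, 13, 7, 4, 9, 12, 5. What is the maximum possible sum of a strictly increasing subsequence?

Let S[i] be the best sum of a strictly increasing subsequence ending at i:
i:      1  2  3  4  5  6  7  8  9 10 11 12 13 14 15
a[i]:  14  2  3  1  6 11 15  8 10 13  7  4  9 12  5
S:     14  2  5  1 11 22 37 19 29 42 18  9 28 41 14
Maximum is 42 (e.g. 2 + 3 + 6 + 8 + 10 + 13).

42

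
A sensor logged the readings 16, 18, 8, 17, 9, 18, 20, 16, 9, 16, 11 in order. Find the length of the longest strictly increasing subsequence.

4

Track the smallest tail for each achievable length (strict):
16 → extends → [16]
18 → extends → [16, 18]
8 → replaces 16 → [8, 18]
17 → replaces 18 → [8, 17]
9 → replaces 17 → [8, 9]
18 → extends → [8, 9, 18]
20 → extends → [8, 9, 18, 20]
16 → replaces 18 → [8, 9, 16, 20]
9 → already a tail → [8, 9, 16, 20]
16 → already a tail → [8, 9, 16, 20]
11 → replaces 16 → [8, 9, 11, 20]
Four tails, so the longest strictly increasing subsequence has length 4 (e.g. 16, 17, 18, 20).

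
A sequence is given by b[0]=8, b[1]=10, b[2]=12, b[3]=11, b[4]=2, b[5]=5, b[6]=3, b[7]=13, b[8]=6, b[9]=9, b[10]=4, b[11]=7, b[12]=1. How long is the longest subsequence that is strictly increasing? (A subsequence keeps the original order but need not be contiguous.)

4

Let dp[i] be the length of the longest such subsequence ending at index i:
i:      0  1  2  3  4  5  6  7  8  9 10 11 12
b[i]:   8 10 12 11  2  5  3 13  6  9  4  7  1
dp:     1  2  3  3  1  2  2  4  3  4  3  4  1
Maximum dp value is 4.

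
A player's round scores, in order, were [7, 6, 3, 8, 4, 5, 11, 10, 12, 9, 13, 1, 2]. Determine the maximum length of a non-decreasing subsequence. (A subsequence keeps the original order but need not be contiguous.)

6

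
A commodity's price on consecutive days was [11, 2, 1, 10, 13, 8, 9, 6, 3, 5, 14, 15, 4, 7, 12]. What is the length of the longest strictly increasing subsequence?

Let dp[i] be the length of the longest such subsequence ending at index i:
i:      1  2  3  4  5  6  7  8  9 10 11 12 13 14 15
a[i]:  11  2  1 10 13  8  9  6  3  5 14 15  4  7 12
dp:     1  1  1  2  3  2  3  2  2  3  4  5  3  4  5
Maximum dp value is 5.

5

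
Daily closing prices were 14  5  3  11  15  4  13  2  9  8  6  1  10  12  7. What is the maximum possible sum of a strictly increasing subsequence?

38

Let S[i] be the best sum of a strictly increasing subsequence ending at i:
i:      1  2  3  4  5  6  7  8  9 10 11 12 13 14 15
a[i]:  14  5  3 11 15  4 13  2  9  8  6  1 10 12  7
S:     14  5  3 16 31  7 29  2 16 15 13  1 26 38 20
Maximum is 38 (e.g. 3 + 4 + 9 + 10 + 12).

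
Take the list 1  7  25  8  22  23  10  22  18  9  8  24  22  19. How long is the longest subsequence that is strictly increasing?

6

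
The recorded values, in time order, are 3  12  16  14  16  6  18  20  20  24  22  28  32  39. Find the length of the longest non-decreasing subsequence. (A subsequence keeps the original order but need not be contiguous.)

Track the smallest tail for each achievable length (allowing ties):
3 → extends → [3]
12 → extends → [3, 12]
16 → extends → [3, 12, 16]
14 → replaces 16 → [3, 12, 14]
16 → extends → [3, 12, 14, 16]
6 → replaces 12 → [3, 6, 14, 16]
18 → extends → [3, 6, 14, 16, 18]
20 → extends → [3, 6, 14, 16, 18, 20]
20 → extends → [3, 6, 14, 16, 18, 20, 20]
24 → extends → [3, 6, 14, 16, 18, 20, 20, 24]
22 → replaces 24 → [3, 6, 14, 16, 18, 20, 20, 22]
28 → extends → [3, 6, 14, 16, 18, 20, 20, 22, 28]
32 → extends → [3, 6, 14, 16, 18, 20, 20, 22, 28, 32]
39 → extends → [3, 6, 14, 16, 18, 20, 20, 22, 28, 32, 39]
Eleven tails, so the longest non-decreasing subsequence has length 11 (e.g. 3, 12, 16, 16, 18, 20, 20, 24, 28, 32, 39).

11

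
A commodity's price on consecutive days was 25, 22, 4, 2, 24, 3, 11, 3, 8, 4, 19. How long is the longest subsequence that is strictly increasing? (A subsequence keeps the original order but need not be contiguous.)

4

Track the smallest tail for each achievable length (strict):
25 → extends → [25]
22 → replaces 25 → [22]
4 → replaces 22 → [4]
2 → replaces 4 → [2]
24 → extends → [2, 24]
3 → replaces 24 → [2, 3]
11 → extends → [2, 3, 11]
3 → already a tail → [2, 3, 11]
8 → replaces 11 → [2, 3, 8]
4 → replaces 8 → [2, 3, 4]
19 → extends → [2, 3, 4, 19]
Four tails, so the longest strictly increasing subsequence has length 4 (e.g. 2, 3, 11, 19).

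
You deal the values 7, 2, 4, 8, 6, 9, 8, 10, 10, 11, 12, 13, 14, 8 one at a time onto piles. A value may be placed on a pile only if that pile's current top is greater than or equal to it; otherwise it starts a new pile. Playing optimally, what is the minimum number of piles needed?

9

Place each on the leftmost legal pile:
7 → new pile 1 (tops now [7])
2 → pile 1 (tops now [2])
4 → new pile 2 (tops now [2, 4])
8 → new pile 3 (tops now [2, 4, 8])
6 → pile 3 (tops now [2, 4, 6])
9 → new pile 4 (tops now [2, 4, 6, 9])
8 → pile 4 (tops now [2, 4, 6, 8])
10 → new pile 5 (tops now [2, 4, 6, 8, 10])
10 → pile 5 (tops now [2, 4, 6, 8, 10])
11 → new pile 6 (tops now [2, 4, 6, 8, 10, 11])
12 → new pile 7 (tops now [2, 4, 6, 8, 10, 11, 12])
13 → new pile 8 (tops now [2, 4, 6, 8, 10, 11, 12, 13])
14 → new pile 9 (tops now [2, 4, 6, 8, 10, 11, 12, 13, 14])
8 → pile 4 (tops now [2, 4, 6, 8, 10, 11, 12, 13, 14])
Nine piles.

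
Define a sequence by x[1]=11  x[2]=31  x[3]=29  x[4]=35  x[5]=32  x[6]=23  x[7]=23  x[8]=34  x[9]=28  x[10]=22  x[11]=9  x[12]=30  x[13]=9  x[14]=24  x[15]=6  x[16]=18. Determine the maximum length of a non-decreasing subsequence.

5

Let dp[i] be the length of the longest such subsequence ending at index i:
i:      1  2  3  4  5  6  7  8  9 10 11 12 13 14 15 16
x[i]:  11 31 29 35 32 23 23 34 28 22  9 30  9 24  6 18
dp:     1  2  2  3  3  2  3  4  4  2  1  5  2  4  1  3
Maximum dp value is 5.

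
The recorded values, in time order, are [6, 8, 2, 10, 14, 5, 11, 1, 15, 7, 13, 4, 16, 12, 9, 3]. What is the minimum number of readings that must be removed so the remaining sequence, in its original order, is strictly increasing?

10

Fewest deletions = n − (longest strictly increasing subsequence).
Patience tails:
6 → extends → [6]
8 → extends → [6, 8]
2 → replaces 6 → [2, 8]
10 → extends → [2, 8, 10]
14 → extends → [2, 8, 10, 14]
5 → replaces 8 → [2, 5, 10, 14]
11 → replaces 14 → [2, 5, 10, 11]
1 → replaces 2 → [1, 5, 10, 11]
15 → extends → [1, 5, 10, 11, 15]
7 → replaces 10 → [1, 5, 7, 11, 15]
13 → replaces 15 → [1, 5, 7, 11, 13]
4 → replaces 5 → [1, 4, 7, 11, 13]
16 → extends → [1, 4, 7, 11, 13, 16]
12 → replaces 13 → [1, 4, 7, 11, 12, 16]
9 → replaces 11 → [1, 4, 7, 9, 12, 16]
3 → replaces 4 → [1, 3, 7, 9, 12, 16]
Longest strictly increasing subsequence has length 6, so deletions = 16 − 6 = 10.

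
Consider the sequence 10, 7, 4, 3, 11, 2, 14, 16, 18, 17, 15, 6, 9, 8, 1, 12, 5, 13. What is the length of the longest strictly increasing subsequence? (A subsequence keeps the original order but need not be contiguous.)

5

Track the smallest tail for each achievable length (strict):
10 → extends → [10]
7 → replaces 10 → [7]
4 → replaces 7 → [4]
3 → replaces 4 → [3]
11 → extends → [3, 11]
2 → replaces 3 → [2, 11]
14 → extends → [2, 11, 14]
16 → extends → [2, 11, 14, 16]
18 → extends → [2, 11, 14, 16, 18]
17 → replaces 18 → [2, 11, 14, 16, 17]
15 → replaces 16 → [2, 11, 14, 15, 17]
6 → replaces 11 → [2, 6, 14, 15, 17]
9 → replaces 14 → [2, 6, 9, 15, 17]
8 → replaces 9 → [2, 6, 8, 15, 17]
1 → replaces 2 → [1, 6, 8, 15, 17]
12 → replaces 15 → [1, 6, 8, 12, 17]
5 → replaces 6 → [1, 5, 8, 12, 17]
13 → replaces 17 → [1, 5, 8, 12, 13]
Five tails, so the longest strictly increasing subsequence has length 5 (e.g. 10, 11, 14, 16, 18).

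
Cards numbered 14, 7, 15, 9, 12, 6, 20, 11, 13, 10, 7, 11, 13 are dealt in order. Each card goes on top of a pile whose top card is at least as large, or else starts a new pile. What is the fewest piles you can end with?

5

The minimum number of non-increasing subsequences covering a sequence equals the length of its longest strictly increasing subsequence.
LIS length is 5 (e.g. 7, 9, 10, 11, 13), so 5 piles are needed.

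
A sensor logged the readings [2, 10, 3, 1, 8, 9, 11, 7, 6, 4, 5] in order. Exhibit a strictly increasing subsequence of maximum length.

Patience tails give the LIS length; then backtrack through the dp parents:
2 → extends → [2]
10 → extends → [2, 10]
3 → replaces 10 → [2, 3]
1 → replaces 2 → [1, 3]
8 → extends → [1, 3, 8]
9 → extends → [1, 3, 8, 9]
11 → extends → [1, 3, 8, 9, 11]
7 → replaces 8 → [1, 3, 7, 9, 11]
6 → replaces 7 → [1, 3, 6, 9, 11]
4 → replaces 6 → [1, 3, 4, 9, 11]
5 → replaces 9 → [1, 3, 4, 5, 11]
Length 5; one witness is 2, 3, 8, 9, 11.

2, 3, 8, 9, 11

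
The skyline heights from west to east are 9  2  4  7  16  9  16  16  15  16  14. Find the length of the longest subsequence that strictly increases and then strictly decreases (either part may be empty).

inc[i] = longest strictly increasing subsequence ending at i; dec[i] = longest strictly decreasing subsequence starting at i:
i:      1  2  3  4  5  6  7  8  9 10 11
a[i]:   9  2  4  7 16  9 16 16 15 16 14
inc:    1  1  2  3  4  4  5  5  5  6  5
dec:    2  1  1  1  3  1  3  3  2  2  1
Best peak at i=7 (value 16): inc=5, dec=3, length 5+3−1 = 7.

7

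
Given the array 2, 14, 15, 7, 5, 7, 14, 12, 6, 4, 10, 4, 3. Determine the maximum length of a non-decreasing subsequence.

4

Track the smallest tail for each achievable length (allowing ties):
2 → extends → [2]
14 → extends → [2, 14]
15 → extends → [2, 14, 15]
7 → replaces 14 → [2, 7, 15]
5 → replaces 7 → [2, 5, 15]
7 → replaces 15 → [2, 5, 7]
14 → extends → [2, 5, 7, 14]
12 → replaces 14 → [2, 5, 7, 12]
6 → replaces 7 → [2, 5, 6, 12]
4 → replaces 5 → [2, 4, 6, 12]
10 → replaces 12 → [2, 4, 6, 10]
4 → replaces 6 → [2, 4, 4, 10]
3 → replaces 4 → [2, 3, 4, 10]
Four tails, so the longest non-decreasing subsequence has length 4 (e.g. 2, 7, 7, 14).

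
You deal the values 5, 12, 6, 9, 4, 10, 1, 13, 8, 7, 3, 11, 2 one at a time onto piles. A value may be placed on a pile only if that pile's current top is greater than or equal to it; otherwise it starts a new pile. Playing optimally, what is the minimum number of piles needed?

Place each on the leftmost legal pile:
5 → new pile 1 (tops now [5])
12 → new pile 2 (tops now [5, 12])
6 → pile 2 (tops now [5, 6])
9 → new pile 3 (tops now [5, 6, 9])
4 → pile 1 (tops now [4, 6, 9])
10 → new pile 4 (tops now [4, 6, 9, 10])
1 → pile 1 (tops now [1, 6, 9, 10])
13 → new pile 5 (tops now [1, 6, 9, 10, 13])
8 → pile 3 (tops now [1, 6, 8, 10, 13])
7 → pile 3 (tops now [1, 6, 7, 10, 13])
3 → pile 2 (tops now [1, 3, 7, 10, 13])
11 → pile 5 (tops now [1, 3, 7, 10, 11])
2 → pile 2 (tops now [1, 2, 7, 10, 11])
Five piles.

5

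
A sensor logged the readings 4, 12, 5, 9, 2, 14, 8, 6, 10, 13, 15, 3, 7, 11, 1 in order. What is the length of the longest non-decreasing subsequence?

Let dp[i] be the length of the longest such subsequence ending at index i:
i:      1  2  3  4  5  6  7  8  9 10 11 12 13 14 15
a[i]:   4 12  5  9  2 14  8  6 10 13 15  3  7 11  1
dp:     1  2  2  3  1  4  3  3  4  5  6  2  4  5  1
Maximum dp value is 6.

6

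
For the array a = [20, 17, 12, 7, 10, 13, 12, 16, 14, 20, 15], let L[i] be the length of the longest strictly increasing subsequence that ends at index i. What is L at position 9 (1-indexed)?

dp[i] = 1 + max{dp[j] : j<i, a[j]<a[i]} (or 1 if no such j):
i:      1  2  3  4  5  6  7  8  9 10 11
a[i]:  20 17 12  7 10 13 12 16 14 20 15
dp:     1  1  1  1  2  3  3  4  4  5  5
At index 9 the value is 4.

4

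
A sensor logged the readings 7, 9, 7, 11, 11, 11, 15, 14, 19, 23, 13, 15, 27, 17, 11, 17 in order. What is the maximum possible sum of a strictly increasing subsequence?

Let S[i] be the best sum of a strictly increasing subsequence ending at i:
i:       1   2   3   4   5   6   7   8   9  10  11  12  13  14  15  16
a[i]:    7   9   7  11  11  11  15  14  19  23  13  15  27  17  11  17
S:       7  16   7  27  27  27  42  41  61  84  40  56 111  73  27  73
Maximum is 111 (e.g. 7 + 9 + 11 + 15 + 19 + 23 + 27).

111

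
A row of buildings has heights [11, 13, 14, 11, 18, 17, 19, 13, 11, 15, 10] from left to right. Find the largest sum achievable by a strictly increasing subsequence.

Let S[i] be the best sum of a strictly increasing subsequence ending at i:
i:      1  2  3  4  5  6  7  8  9 10 11
a[i]:  11 13 14 11 18 17 19 13 11 15 10
S:     11 24 38 11 56 55 75 24 11 53 10
Maximum is 75 (e.g. 11 + 13 + 14 + 18 + 19).

75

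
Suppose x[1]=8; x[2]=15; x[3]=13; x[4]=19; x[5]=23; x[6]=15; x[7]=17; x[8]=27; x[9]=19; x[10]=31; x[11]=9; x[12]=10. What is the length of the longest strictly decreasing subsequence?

3

Negate each value so 'decreasing' becomes 'increasing', then run patience tails on the negated sequence:
-8 → extends → [-8]
-15 → replaces -8 → [-15]
-13 → extends → [-15, -13]
-19 → replaces -15 → [-19, -13]
-23 → replaces -19 → [-23, -13]
-15 → replaces -13 → [-23, -15]
-17 → replaces -15 → [-23, -17]
-27 → replaces -23 → [-27, -17]
-19 → replaces -17 → [-27, -19]
-31 → replaces -27 → [-31, -19]
-9 → extends → [-31, -19, -9]
-10 → replaces -9 → [-31, -19, -10]
Three tails, so the longest strictly decreasing subsequence of the original has length 3.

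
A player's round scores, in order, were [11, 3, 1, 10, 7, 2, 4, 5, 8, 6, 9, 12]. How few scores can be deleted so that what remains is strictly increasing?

Fewest deletions = n − (longest strictly increasing subsequence).
Patience tails:
11 → extends → [11]
3 → replaces 11 → [3]
1 → replaces 3 → [1]
10 → extends → [1, 10]
7 → replaces 10 → [1, 7]
2 → replaces 7 → [1, 2]
4 → extends → [1, 2, 4]
5 → extends → [1, 2, 4, 5]
8 → extends → [1, 2, 4, 5, 8]
6 → replaces 8 → [1, 2, 4, 5, 6]
9 → extends → [1, 2, 4, 5, 6, 9]
12 → extends → [1, 2, 4, 5, 6, 9, 12]
Longest strictly increasing subsequence has length 7, so deletions = 12 − 7 = 5.

5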